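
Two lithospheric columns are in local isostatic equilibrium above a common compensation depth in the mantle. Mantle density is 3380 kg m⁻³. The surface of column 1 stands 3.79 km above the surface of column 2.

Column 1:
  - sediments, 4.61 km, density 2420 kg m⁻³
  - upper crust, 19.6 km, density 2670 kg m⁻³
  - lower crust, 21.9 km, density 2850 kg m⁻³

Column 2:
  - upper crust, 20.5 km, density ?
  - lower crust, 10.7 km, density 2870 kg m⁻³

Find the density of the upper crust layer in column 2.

2810 kg m⁻³

Take the compensation level at the base of the deeper column (depth z_c below the surface of column 1) and equate Σ ρ_i t_i down to z_c; mantle fills any gap and the z_c terms cancel.
Column 1: 4.61×2420 + 19.6×2670 + 21.9×2850 + (z_c − 46.11)×3380
Column 2: 3.79×0 + 20.5×ρ + 10.7×2870 + (z_c − 3.79 − 31.2)×3380
The z_c×3380 term appears on both sides and cancels. Collect the known terms of each column as K = Σ(ρt)_known − 3380 × (depth of known layers): K_1 = 125903.2 − 3380×46.11 = −29948.6; K_2 = 30709 − 3380×(3.79 + 31.2) = −87557.2.
Balance: K_1 = K_2 + 20.5×ρ, so ρ = (K_1 − K_2)/20.5 = 57608.6/20.5 = 2810 kg m⁻³.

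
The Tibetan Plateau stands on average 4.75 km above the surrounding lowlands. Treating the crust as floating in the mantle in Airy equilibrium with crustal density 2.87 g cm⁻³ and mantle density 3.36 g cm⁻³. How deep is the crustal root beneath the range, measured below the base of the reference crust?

27.8 km

Isostatic balance requires: the weight of the topography is balanced by the buoyancy of the root, ρ_c h = (ρ_m − ρ_c) r.
r = h · ρ_c / (ρ_m − ρ_c) = 4.75 km × 2.87 / (3.36 − 2.87) = 27.8 km.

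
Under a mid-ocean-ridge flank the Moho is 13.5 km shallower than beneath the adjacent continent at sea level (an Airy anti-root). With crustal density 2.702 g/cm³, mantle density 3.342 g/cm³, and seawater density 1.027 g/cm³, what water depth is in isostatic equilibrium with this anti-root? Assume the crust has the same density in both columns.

5.16 km

Replacing a thickness d of crust by seawater at the top must be balanced by replacing crust with mantle at the base: d (ρ_c − ρ_w) = a (ρ_m − ρ_c).
d = a (ρ_m − ρ_c)/(ρ_c − ρ_w) = 13.5 km × 0.64/1.675 = 5.16 km.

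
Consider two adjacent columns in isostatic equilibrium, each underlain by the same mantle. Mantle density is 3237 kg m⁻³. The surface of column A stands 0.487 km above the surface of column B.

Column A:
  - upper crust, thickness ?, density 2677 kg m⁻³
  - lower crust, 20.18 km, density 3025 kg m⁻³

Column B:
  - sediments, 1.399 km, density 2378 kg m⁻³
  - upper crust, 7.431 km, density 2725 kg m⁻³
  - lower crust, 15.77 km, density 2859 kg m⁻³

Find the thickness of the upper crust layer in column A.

Take the compensation level at the base of the deeper column (depth z_c below the surface of column A) and equate Σ ρ_i t_i down to z_c; mantle fills any gap and the z_c terms cancel.
Column A: x×2677 + 20.18×3025 + (z_c − 20.18 − x)×3237
Column B: 0.487×0 + 1.399×2378 + 7.431×2725 + 15.77×2859 + (z_c − 0.487 − 24.6)×3237
The z_c×3237 term appears on both sides and cancels. Collect the known terms of each column as K = Σ(ρt)_known − 3237 × (depth of known layers): K_A = 61044.5 − 3237×20.18 = −4278.16; K_B = 68662.727 − 3237×(0.487 + 24.6) = −12543.892.
Balance: K_A − x×(3237 − 2677) = K_B, so x = (K_A − K_B)/(3237 − 2677) = 8265.73/560 = 14.8 km.

14.8 km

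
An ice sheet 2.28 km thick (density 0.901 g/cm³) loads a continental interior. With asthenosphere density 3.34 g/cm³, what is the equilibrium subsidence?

0.615 km

For local isostatic compensation: the ice load ρ_ice t is balanced by mantle displaced below, ρ_m s.
s = t ρ_ice / ρ_m = 2.28 km × 0.901/3.34 = 0.615 km.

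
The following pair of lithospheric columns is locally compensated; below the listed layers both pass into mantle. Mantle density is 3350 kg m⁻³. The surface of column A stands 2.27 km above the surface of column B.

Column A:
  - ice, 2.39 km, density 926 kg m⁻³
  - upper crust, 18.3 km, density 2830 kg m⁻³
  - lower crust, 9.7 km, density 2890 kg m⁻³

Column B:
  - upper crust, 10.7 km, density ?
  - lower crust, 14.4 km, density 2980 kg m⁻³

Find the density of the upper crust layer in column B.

Take the compensation level at the base of the deeper column (depth z_c below the surface of column A) and equate Σ ρ_i t_i down to z_c; mantle fills any gap and the z_c terms cancel.
Column A: 2.39×926 + 18.3×2830 + 9.7×2890 + (z_c − 30.39)×3350
Column B: 2.27×0 + 10.7×ρ + 14.4×2980 + (z_c − 2.27 − 25.1)×3350
The z_c×3350 term appears on both sides and cancels. Collect the known terms of each column as K = Σ(ρt)_known − 3350 × (depth of known layers): K_A = 82035.14 − 3350×30.39 = −19771.36; K_B = 42912 − 3350×(2.27 + 25.1) = −48777.5.
Balance: K_A = K_B + 10.7×ρ, so ρ = (K_A − K_B)/10.7 = 29006.1/10.7 = 2710 kg m⁻³.

2710 kg m⁻³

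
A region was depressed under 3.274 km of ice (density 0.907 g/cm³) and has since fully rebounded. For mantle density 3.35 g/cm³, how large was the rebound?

Removing the load lets mantle flow back in; uplift u satisfies ρ_ice t = ρ_m u.
u = t ρ_ice/ρ_m = 3.274 km × 0.907/3.35 = 0.886 km.

0.886 km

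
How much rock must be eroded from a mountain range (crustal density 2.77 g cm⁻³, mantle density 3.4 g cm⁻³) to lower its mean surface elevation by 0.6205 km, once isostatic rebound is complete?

Net drop Δ = e − u = e − e ρ_c/ρ_m = e (ρ_m − ρ_c)/ρ_m.
e = Δ ρ_m/(ρ_m − ρ_c) = 0.6205 km × 3.4/0.63 = 3.35 km.

3.35 km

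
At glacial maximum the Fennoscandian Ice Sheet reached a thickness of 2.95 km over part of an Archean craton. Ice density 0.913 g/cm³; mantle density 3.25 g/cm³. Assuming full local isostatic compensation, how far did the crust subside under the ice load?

0.829 km

Equating mass per unit area of the two columns: the ice load ρ_ice t is balanced by mantle displaced below, ρ_m s.
s = t ρ_ice / ρ_m = 2.95 km × 0.913/3.25 = 0.829 km.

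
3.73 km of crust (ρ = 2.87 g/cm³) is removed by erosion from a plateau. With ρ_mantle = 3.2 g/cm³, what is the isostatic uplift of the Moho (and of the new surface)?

Unloading: uplift u = e ρ_c/ρ_m = 3.73 km × 2.87/3.2 = 3.35 km.

3.35 km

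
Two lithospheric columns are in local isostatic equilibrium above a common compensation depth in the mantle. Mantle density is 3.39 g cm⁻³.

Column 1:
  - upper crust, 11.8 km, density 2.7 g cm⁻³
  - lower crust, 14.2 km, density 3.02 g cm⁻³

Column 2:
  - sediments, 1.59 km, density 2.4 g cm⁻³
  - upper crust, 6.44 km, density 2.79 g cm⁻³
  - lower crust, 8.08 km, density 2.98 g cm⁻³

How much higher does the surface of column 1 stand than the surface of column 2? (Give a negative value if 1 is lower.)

1.37 km

For any compensation level in the mantle, the mantle terms cancel and isostasy reduces to e = (Σt_1 − Σt_2) − (Σ(ρt)_1 − Σ(ρt)_2) / ρ_m.
Σt_1 = 26 km; Σt_2 = 16.11 km; Σ(ρt)_1 = 74.744; Σ(ρt)_2 = 45.862 (in km·g cm⁻³).
e = (26 − 16.11) − (74.744 − 45.862) / 3.39 = 1.37 km.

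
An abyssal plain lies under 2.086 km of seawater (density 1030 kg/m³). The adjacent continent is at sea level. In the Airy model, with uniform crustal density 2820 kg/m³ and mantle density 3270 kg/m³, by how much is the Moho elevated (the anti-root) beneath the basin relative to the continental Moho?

8.3 km

Equating mass per unit area of the two columns: replacing crust with seawater at the top is compensated by replacing crust with mantle at the base: d (ρ_c − ρ_w) = a (ρ_m − ρ_c).
a = d (ρ_c − ρ_w)/(ρ_m − ρ_c) = 2.086 km × 1790/450 = 8.3 km.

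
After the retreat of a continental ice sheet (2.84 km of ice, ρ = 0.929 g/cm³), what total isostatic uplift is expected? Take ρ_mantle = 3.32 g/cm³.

0.795 km

Removing the load lets mantle flow back in; uplift u satisfies ρ_ice t = ρ_m u.
u = t ρ_ice/ρ_m = 2.84 km × 0.929/3.32 = 0.795 km.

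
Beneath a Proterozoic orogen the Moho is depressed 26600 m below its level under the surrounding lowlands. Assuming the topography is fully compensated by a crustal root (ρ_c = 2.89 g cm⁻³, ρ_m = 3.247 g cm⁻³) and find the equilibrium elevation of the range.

3290 m

In Airy isostatic equilibrium: ρ_c h = (ρ_m − ρ_c) r.
h = r (ρ_m − ρ_c) / ρ_c = 26600 m × (3.247 − 2.89) / 2.89 = 3290 m.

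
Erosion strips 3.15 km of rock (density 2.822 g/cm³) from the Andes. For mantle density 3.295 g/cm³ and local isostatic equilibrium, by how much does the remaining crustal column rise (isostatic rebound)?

Unloading: uplift u = e ρ_c/ρ_m = 3.15 km × 2.822/3.295 = 2.7 km.

2.7 km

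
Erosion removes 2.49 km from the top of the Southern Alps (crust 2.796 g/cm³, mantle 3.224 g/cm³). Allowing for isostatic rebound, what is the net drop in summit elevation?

Rebound u = e ρ_c/ρ_m = 2.49 km × 2.796/3.224 = 2.159 km.
Net surface drop = e − u = 2.49 km − 2.159 km = e (ρ_m − ρ_c)/ρ_m = 0.331 km.

0.331 km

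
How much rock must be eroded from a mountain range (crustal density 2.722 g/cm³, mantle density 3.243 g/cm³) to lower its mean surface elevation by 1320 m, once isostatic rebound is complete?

8220 m

Net drop Δ = e − u = e − e ρ_c/ρ_m = e (ρ_m − ρ_c)/ρ_m.
e = Δ ρ_m/(ρ_m − ρ_c) = 1320 m × 3.243/0.521 = 8220 m.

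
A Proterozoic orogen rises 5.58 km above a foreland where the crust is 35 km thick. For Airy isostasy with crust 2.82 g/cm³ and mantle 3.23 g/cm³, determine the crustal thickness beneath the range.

Root depth r = h ρ_c / (ρ_m − ρ_c) = 5.58 km × 2.82 / 0.41 = 38.38 km.
Total thickness = T + h + r = 35 km + 5.58 km + 38.38 km = 79 km.

79 km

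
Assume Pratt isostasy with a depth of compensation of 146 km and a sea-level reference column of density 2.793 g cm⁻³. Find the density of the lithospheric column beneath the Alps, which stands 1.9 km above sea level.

Pratt balance: ρ_ref D = ρ (D + h).
ρ = ρ_ref D/(D + h) = 2.793 × 146 km/(146 km + 1.9 km) = 2.76 g cm⁻³.

2.76 g cm⁻³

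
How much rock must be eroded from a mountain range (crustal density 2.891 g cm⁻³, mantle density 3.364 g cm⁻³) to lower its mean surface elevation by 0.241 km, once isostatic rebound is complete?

Net drop Δ = e − u = e − e ρ_c/ρ_m = e (ρ_m − ρ_c)/ρ_m.
e = Δ ρ_m/(ρ_m − ρ_c) = 0.241 km × 3.364/0.473 = 1.71 km.

1.71 km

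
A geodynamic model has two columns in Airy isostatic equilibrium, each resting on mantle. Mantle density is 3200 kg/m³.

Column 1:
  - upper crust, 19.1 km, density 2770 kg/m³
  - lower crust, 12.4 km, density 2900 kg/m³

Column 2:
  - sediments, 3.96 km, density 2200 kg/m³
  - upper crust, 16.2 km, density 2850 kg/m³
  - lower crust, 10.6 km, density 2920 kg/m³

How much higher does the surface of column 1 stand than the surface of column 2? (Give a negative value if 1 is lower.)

For any compensation level in the mantle, the mantle terms cancel and isostasy reduces to e = (Σt_1 − Σt_2) − (Σ(ρt)_1 − Σ(ρt)_2) / ρ_m.
Σt_1 = 31.5 km; Σt_2 = 30.76 km; Σ(ρt)_1 = 88867; Σ(ρt)_2 = 85834 (in km·kg/m³).
e = (31.5 − 30.76) − (88867 − 85834) / 3200 = −0.208 km.

−0.208 km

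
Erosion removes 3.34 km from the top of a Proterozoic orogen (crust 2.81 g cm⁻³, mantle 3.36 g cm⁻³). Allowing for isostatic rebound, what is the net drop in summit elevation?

Rebound u = e ρ_c/ρ_m = 3.34 km × 2.81/3.36 = 2.793 km.
Net surface drop = e − u = 3.34 km − 2.793 km = e (ρ_m − ρ_c)/ρ_m = 0.547 km.

0.547 km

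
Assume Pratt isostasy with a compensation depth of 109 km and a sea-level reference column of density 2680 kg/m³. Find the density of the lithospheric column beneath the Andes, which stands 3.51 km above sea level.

Pratt balance: ρ_ref D = ρ (D + h).
ρ = ρ_ref D/(D + h) = 2680 × 109 km/(109 km + 3.51 km) = 2600 kg/m³.

2600 kg/m³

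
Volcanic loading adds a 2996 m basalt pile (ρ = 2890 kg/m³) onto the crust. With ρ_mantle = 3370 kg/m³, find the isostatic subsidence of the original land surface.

2570 m

Subaerial loading: s = t ρ_load / ρ_m.
s = 2996 m × 2890/3370 = 2570 m.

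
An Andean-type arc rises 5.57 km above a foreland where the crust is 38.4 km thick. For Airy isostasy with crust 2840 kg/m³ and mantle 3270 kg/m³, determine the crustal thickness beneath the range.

Root depth r = h ρ_c / (ρ_m − ρ_c) = 5.57 km × 2840 / 430 = 36.79 km.
Total thickness = T + h + r = 38.4 km + 5.57 km + 36.79 km = 80.8 km.

80.8 km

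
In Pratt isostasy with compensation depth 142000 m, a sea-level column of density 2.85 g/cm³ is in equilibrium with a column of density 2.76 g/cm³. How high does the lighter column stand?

ρ_ref D = ρ (D + h) → h = D (ρ_ref − ρ)/ρ.
h = 142000 m × (2.85 − 2.76)/2.76 = 4630 m.

4630 m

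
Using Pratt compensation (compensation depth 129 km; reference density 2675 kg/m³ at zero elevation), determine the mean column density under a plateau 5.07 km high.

Pratt balance: ρ_ref D = ρ (D + h).
ρ = ρ_ref D/(D + h) = 2675 × 129 km/(129 km + 5.07 km) = 2570 kg/m³.

2570 kg/m³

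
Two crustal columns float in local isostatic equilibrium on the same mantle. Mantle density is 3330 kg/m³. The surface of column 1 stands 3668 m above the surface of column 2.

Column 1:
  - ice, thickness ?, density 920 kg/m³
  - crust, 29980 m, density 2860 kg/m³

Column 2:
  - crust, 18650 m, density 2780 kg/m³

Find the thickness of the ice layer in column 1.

3480 m

Take the compensation level at the base of the deeper column (depth z_c below the surface of column 1) and equate Σ ρ_i t_i down to z_c; mantle fills any gap and the z_c terms cancel.
Column 1: x×920 + 29980×2860 + (z_c − 29980 − x)×3330
Column 2: 3668×0 + 18650×2780 + (z_c − 3668 − 18650)×3330
The z_c×3330 term appears on both sides and cancels. Collect the known terms of each column as K = Σ(ρt)_known − 3330 × (depth of known layers): K_1 = 85742800 − 3330×29980 = −14090600; K_2 = 51847000 − 3330×(3668 + 18650) = −22471940.
Balance: K_1 − x×(3330 − 920) = K_2, so x = (K_1 − K_2)/(3330 − 920) = 8381340/2410 = 3480 m.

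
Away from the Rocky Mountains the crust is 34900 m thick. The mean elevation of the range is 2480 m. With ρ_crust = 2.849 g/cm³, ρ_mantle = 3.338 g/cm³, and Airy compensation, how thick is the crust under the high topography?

51800 m

Root depth r = h ρ_c / (ρ_m − ρ_c) = 2480 m × 2.849 / 0.489 = 14450 m.
Total thickness = T + h + r = 34900 m + 2480 m + 14450 m = 51800 m.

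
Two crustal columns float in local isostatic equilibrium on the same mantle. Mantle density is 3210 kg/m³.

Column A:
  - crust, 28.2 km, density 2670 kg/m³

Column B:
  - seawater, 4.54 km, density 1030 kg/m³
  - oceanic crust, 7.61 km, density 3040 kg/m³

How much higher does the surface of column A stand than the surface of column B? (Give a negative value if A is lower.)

1.26 km

For any compensation level in the mantle, the mantle terms cancel and isostasy reduces to e = (Σt_A − Σt_B) − (Σ(ρt)_A − Σ(ρt)_B) / ρ_m.
Σt_A = 28.2 km; Σt_B = 12.15 km; Σ(ρt)_A = 75294; Σ(ρt)_B = 27810.6 (in km·kg/m³).
e = (28.2 − 12.15) − (75294 − 27810.6) / 3210 = 1.26 km.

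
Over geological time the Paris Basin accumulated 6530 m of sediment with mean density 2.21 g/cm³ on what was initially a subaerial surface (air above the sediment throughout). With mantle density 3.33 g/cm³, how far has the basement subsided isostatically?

4330 m

Subaerial load: s = t ρ_sed / ρ_m = 6530 m × 2.21/3.33 = 4330 m.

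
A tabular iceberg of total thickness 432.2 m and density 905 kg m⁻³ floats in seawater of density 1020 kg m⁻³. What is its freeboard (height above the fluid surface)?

Floating equilibrium: submerged depth d = t ρ_obj/ρ_fluid = 432.2 m × 905/1020 = 383.5 m.
Freeboard = t − d = 432.2 m − 383.5 m = 48.7 m.

48.7 m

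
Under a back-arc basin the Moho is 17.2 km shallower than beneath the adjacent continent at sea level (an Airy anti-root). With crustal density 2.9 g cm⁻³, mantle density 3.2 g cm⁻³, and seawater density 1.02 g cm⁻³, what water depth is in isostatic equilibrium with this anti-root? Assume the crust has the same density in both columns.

Replacing a thickness d of crust by seawater at the top must be balanced by replacing crust with mantle at the base: d (ρ_c − ρ_w) = a (ρ_m − ρ_c).
d = a (ρ_m − ρ_c)/(ρ_c − ρ_w) = 17.2 km × 0.3/1.88 = 2.74 km.

2.74 km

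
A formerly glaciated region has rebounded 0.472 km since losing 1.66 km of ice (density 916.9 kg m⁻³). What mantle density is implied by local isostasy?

ρ_m = ρ_ice t / u = 916.9 × 1.66 km/0.472 km = 3220 kg m⁻³.

3220 kg m⁻³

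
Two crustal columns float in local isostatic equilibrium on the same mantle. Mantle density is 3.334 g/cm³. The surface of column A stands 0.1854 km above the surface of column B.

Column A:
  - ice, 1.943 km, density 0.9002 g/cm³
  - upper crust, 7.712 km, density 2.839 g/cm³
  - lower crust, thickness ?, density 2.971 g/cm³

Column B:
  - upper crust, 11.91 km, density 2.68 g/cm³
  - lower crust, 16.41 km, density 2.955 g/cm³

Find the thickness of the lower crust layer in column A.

16.8 km

Take the compensation level at the base of the deeper column (depth z_c below the surface of column A) and equate Σ ρ_i t_i down to z_c; mantle fills any gap and the z_c terms cancel.
Column A: 1.943×0.9002 + 7.712×2.839 + x×2.971 + (z_c − 9.655 − x)×3.334
Column B: 0.1854×0 + 11.91×2.68 + 16.41×2.955 + (z_c − 0.1854 − 28.32)×3.334
The z_c×3.334 term appears on both sides and cancels. Collect the known terms of each column as K = Σ(ρt)_known − 3.334 × (depth of known layers): K_A = 23.6434566 − 3.334×9.655 = −8.5463134; K_B = 80.41035 − 3.334×(0.1854 + 28.32) = −14.6266536.
Balance: K_A − x×(3.334 − 2.971) = K_B, so x = (K_A − K_B)/(3.334 − 2.971) = 6.08034/0.363 = 16.8 km.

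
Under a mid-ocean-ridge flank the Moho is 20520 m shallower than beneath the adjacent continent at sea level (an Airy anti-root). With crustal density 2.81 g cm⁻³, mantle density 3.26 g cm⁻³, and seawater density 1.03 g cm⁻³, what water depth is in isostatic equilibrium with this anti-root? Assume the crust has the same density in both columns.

Replacing a thickness d of crust by seawater at the top must be balanced by replacing crust with mantle at the base: d (ρ_c − ρ_w) = a (ρ_m − ρ_c).
d = a (ρ_m − ρ_c)/(ρ_c − ρ_w) = 20520 m × 0.45/1.78 = 5190 m.

5190 m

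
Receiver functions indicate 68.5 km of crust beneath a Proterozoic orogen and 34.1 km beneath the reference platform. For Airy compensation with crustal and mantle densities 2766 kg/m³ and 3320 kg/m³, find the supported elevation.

Excess crust Δ = 68.5 km − 34.1 km = 34.4 km, split between elevation h and root r with h + r = Δ.
Airy balance ρ_c h = (ρ_m − ρ_c) r gives r = h ρ_c/(ρ_m − ρ_c), so h (1 + ρ_c/(ρ_m − ρ_c)) = Δ, i.e. h = Δ (ρ_m − ρ_c)/ρ_m.
h = 34.4 km × 554/3320 = 5.74 km.

5.74 km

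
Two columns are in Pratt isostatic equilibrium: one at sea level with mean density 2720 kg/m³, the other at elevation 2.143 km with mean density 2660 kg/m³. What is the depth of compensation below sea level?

ρ_ref D = ρ (D + h) → D (ρ_ref − ρ) = ρ h.
D = ρ h/(ρ_ref − ρ) = 2660 × 2.143 km/(2720 − 2660) = 95 km.

95 km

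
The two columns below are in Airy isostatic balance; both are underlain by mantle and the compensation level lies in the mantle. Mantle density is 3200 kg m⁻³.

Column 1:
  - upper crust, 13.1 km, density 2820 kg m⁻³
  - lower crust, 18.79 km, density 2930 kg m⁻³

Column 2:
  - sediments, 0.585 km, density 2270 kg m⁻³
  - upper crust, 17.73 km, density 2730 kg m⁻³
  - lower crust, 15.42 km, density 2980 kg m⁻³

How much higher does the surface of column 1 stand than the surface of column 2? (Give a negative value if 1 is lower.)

−0.693 km

For any compensation level in the mantle, the mantle terms cancel and isostasy reduces to e = (Σt_1 − Σt_2) − (Σ(ρt)_1 − Σ(ρt)_2) / ρ_m.
Σt_1 = 31.89 km; Σt_2 = 33.735 km; Σ(ρt)_1 = 91996.7; Σ(ρt)_2 = 95682.45 (in km·kg m⁻³).
e = (31.89 − 33.735) − (91996.7 − 95682.45) / 3200 = −0.693 km.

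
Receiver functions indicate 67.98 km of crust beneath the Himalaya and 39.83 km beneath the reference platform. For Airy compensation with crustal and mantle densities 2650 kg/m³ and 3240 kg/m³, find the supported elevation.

5.13 km

Excess crust Δ = 67.98 km − 39.83 km = 28.15 km, split between elevation h and root r with h + r = Δ.
Airy balance ρ_c h = (ρ_m − ρ_c) r gives r = h ρ_c/(ρ_m − ρ_c), so h (1 + ρ_c/(ρ_m − ρ_c)) = Δ, i.e. h = Δ (ρ_m − ρ_c)/ρ_m.
h = 28.15 km × 590/3240 = 5.13 km.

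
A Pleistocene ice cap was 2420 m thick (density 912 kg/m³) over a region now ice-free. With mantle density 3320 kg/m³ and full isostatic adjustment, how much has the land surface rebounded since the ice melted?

Removing the load lets mantle flow back in; uplift u satisfies ρ_ice t = ρ_m u.
u = t ρ_ice/ρ_m = 2420 m × 912/3320 = 665 m.

665 m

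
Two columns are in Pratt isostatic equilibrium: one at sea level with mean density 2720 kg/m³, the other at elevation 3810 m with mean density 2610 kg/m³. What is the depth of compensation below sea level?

90400 m

ρ_ref D = ρ (D + h) → D (ρ_ref − ρ) = ρ h.
D = ρ h/(ρ_ref − ρ) = 2610 × 3810 m/(2720 − 2610) = 90400 m.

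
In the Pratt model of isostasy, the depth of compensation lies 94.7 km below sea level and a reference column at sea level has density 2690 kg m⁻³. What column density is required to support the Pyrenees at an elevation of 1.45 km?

Pratt balance: ρ_ref D = ρ (D + h).
ρ = ρ_ref D/(D + h) = 2690 × 94.7 km/(94.7 km + 1.45 km) = 2650 kg m⁻³.

2650 kg m⁻³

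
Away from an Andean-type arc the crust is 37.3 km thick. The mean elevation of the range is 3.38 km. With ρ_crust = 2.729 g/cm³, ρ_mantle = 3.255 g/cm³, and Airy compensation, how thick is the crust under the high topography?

58.2 km

Root depth r = h ρ_c / (ρ_m − ρ_c) = 3.38 km × 2.729 / 0.526 = 17.54 km.
Total thickness = T + h + r = 37.3 km + 3.38 km + 17.54 km = 58.2 km.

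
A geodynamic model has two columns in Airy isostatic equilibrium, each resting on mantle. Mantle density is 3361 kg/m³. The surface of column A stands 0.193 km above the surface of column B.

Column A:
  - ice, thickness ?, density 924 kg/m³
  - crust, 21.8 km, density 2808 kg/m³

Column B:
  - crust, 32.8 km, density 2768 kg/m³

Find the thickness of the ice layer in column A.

3.3 km

Take the compensation level at the base of the deeper column (depth z_c below the surface of column A) and equate Σ ρ_i t_i down to z_c; mantle fills any gap and the z_c terms cancel.
Column A: x×924 + 21.8×2808 + (z_c − 21.8 − x)×3361
Column B: 0.193×0 + 32.8×2768 + (z_c − 0.193 − 32.8)×3361
The z_c×3361 term appears on both sides and cancels. Collect the known terms of each column as K = Σ(ρt)_known − 3361 × (depth of known layers): K_A = 61214.4 − 3361×21.8 = −12055.4; K_B = 90790.4 − 3361×(0.193 + 32.8) = −20099.073.
Balance: K_A − x×(3361 − 924) = K_B, so x = (K_A − K_B)/(3361 − 924) = 8043.67/2437 = 3.3 km.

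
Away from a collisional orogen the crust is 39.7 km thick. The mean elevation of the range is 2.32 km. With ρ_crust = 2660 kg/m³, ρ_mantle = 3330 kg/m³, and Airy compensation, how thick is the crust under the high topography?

Root depth r = h ρ_c / (ρ_m − ρ_c) = 2.32 km × 2660 / 670 = 9.211 km.
Total thickness = T + h + r = 39.7 km + 2.32 km + 9.211 km = 51.2 km.

51.2 km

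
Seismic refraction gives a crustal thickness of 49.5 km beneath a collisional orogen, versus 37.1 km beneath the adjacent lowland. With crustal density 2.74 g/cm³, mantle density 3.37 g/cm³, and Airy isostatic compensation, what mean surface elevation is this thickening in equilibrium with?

2.32 km

Excess crust Δ = 49.5 km − 37.1 km = 12.4 km, split between elevation h and root r with h + r = Δ.
Airy balance ρ_c h = (ρ_m − ρ_c) r gives r = h ρ_c/(ρ_m − ρ_c), so h (1 + ρ_c/(ρ_m − ρ_c)) = Δ, i.e. h = Δ (ρ_m − ρ_c)/ρ_m.
h = 12.4 km × 0.63/3.37 = 2.32 km.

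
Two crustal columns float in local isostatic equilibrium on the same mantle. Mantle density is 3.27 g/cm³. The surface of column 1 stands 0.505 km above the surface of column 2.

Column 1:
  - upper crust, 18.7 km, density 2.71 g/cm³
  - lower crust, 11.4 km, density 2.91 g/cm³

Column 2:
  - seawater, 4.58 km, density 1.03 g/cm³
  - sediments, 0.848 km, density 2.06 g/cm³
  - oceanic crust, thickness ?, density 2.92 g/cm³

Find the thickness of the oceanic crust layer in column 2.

Take the compensation level at the base of the deeper column (depth z_c below the surface of column 1) and equate Σ ρ_i t_i down to z_c; mantle fills any gap and the z_c terms cancel.
Column 1: 18.7×2.71 + 11.4×2.91 + (z_c − 30.1)×3.27
Column 2: 0.505×0 + 4.58×1.03 + 0.848×2.06 + x×2.92 + (z_c − 0.505 − 5.428 − x)×3.27
The z_c×3.27 term appears on both sides and cancels. Collect the known terms of each column as K = Σ(ρt)_known − 3.27 × (depth of known layers): K_1 = 83.851 − 3.27×30.1 = −14.576; K_2 = 6.46428 − 3.27×(0.505 + 5.428) = −12.93663.
Balance: K_1 = K_2 − x×(3.27 − 2.92), so x = (K_2 − K_1)/(3.27 − 2.92) = 1.63937/0.35 = 4.68 km.

4.68 km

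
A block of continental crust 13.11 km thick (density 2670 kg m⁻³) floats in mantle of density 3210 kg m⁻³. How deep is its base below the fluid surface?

10.9 km

Draft d = t ρ_obj/ρ_fluid = 13.11 km × 2670/3210 = 10.9 km.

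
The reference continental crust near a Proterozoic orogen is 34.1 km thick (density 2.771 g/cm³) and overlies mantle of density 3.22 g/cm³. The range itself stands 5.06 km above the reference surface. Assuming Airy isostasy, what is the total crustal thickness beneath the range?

70.4 km

Root depth r = h ρ_c / (ρ_m − ρ_c) = 5.06 km × 2.771 / 0.449 = 31.23 km.
Total thickness = T + h + r = 34.1 km + 5.06 km + 31.23 km = 70.4 km.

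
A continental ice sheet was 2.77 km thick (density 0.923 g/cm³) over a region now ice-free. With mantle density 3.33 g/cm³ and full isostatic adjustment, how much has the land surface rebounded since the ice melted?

0.768 km

Removing the load lets mantle flow back in; uplift u satisfies ρ_ice t = ρ_m u.
u = t ρ_ice/ρ_m = 2.77 km × 0.923/3.33 = 0.768 km.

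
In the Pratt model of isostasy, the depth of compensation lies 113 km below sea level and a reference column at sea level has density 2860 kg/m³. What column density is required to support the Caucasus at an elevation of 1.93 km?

Pratt balance: ρ_ref D = ρ (D + h).
ρ = ρ_ref D/(D + h) = 2860 × 113 km/(113 km + 1.93 km) = 2810 kg/m³.

2810 kg/m³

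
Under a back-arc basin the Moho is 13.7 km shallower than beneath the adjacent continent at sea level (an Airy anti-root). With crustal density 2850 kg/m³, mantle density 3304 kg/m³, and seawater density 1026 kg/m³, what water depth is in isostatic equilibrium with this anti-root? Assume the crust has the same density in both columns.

3.41 km

Replacing a thickness d of crust by seawater at the top must be balanced by replacing crust with mantle at the base: d (ρ_c − ρ_w) = a (ρ_m − ρ_c).
d = a (ρ_m − ρ_c)/(ρ_c − ρ_w) = 13.7 km × 454/1824 = 3.41 km.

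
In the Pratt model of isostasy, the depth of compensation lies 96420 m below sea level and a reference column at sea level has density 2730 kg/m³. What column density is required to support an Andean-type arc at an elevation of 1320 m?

2690 kg/m³

Pratt balance: ρ_ref D = ρ (D + h).
ρ = ρ_ref D/(D + h) = 2730 × 96420 m/(96420 m + 1320 m) = 2690 kg/m³.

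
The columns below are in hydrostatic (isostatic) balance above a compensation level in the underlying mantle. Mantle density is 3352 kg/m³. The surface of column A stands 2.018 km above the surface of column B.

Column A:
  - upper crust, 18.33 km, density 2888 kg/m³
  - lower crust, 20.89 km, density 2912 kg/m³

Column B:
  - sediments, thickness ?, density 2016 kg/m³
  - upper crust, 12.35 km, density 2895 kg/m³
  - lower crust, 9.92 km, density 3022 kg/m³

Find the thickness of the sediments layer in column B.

Take the compensation level at the base of the deeper column (depth z_c below the surface of column A) and equate Σ ρ_i t_i down to z_c; mantle fills any gap and the z_c terms cancel.
Column A: 18.33×2888 + 20.89×2912 + (z_c − 39.22)×3352
Column B: 2.018×0 + x×2016 + 12.35×2895 + 9.92×3022 + (z_c − 2.018 − 22.27 − x)×3352
The z_c×3352 term appears on both sides and cancels. Collect the known terms of each column as K = Σ(ρt)_known − 3352 × (depth of known layers): K_A = 113768.72 − 3352×39.22 = −17696.72; K_B = 65731.49 − 3352×(2.018 + 22.27) = −15681.886.
Balance: K_A = K_B − x×(3352 − 2016), so x = (K_B − K_A)/(3352 − 2016) = 2014.83/1336 = 1.51 km.

1.51 km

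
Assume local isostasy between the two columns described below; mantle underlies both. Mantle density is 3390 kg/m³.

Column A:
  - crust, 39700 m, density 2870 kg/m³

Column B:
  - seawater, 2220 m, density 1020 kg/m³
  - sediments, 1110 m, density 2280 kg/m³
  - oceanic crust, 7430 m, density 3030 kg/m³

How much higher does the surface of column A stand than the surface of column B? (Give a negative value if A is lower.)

For any compensation level in the mantle, the mantle terms cancel and isostasy reduces to e = (Σt_A − Σt_B) − (Σ(ρt)_A − Σ(ρt)_B) / ρ_m.
Σt_A = 39700 m; Σt_B = 10760 m; Σ(ρt)_A = 113939000; Σ(ρt)_B = 27308100 (in m·kg/m³).
e = (39700 − 10760) − (113939000 − 27308100) / 3390 = 3390 m.

3390 m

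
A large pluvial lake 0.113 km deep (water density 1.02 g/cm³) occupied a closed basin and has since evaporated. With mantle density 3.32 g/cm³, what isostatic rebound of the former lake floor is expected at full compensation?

u = d ρ_w/ρ_m = 0.113 km × 1.02/3.32 = 0.0347 km.

0.0347 km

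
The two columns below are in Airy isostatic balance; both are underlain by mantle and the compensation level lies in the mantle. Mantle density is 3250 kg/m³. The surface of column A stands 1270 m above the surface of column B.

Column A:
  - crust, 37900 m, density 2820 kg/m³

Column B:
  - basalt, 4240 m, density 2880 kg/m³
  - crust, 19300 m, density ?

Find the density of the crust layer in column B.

Take the compensation level at the base of the deeper column (depth z_c below the surface of column A) and equate Σ ρ_i t_i down to z_c; mantle fills any gap and the z_c terms cancel.
Column A: 37900×2820 + (z_c − 37900)×3250
Column B: 1270×0 + 4240×2880 + 19300×ρ + (z_c − 1270 − 23540)×3250
The z_c×3250 term appears on both sides and cancels. Collect the known terms of each column as K = Σ(ρt)_known − 3250 × (depth of known layers): K_A = 106878000 − 3250×37900 = −16297000; K_B = 12211200 − 3250×(1270 + 23540) = −68421300.
Balance: K_A = K_B + 19300×ρ, so ρ = (K_A − K_B)/19300 = 52124300/19300 = 2700 kg/m³.

2700 kg/m³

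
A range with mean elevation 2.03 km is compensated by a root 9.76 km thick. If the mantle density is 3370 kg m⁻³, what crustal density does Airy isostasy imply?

2790 kg m⁻³

ρ_c h = (ρ_m − ρ_c) r → ρ_c (h + r) = ρ_m r → ρ_c = ρ_m r / (h + r).
ρ_c = 3370 × 9.76 km / (2.03 km + 9.76 km) = 2790 kg m⁻³.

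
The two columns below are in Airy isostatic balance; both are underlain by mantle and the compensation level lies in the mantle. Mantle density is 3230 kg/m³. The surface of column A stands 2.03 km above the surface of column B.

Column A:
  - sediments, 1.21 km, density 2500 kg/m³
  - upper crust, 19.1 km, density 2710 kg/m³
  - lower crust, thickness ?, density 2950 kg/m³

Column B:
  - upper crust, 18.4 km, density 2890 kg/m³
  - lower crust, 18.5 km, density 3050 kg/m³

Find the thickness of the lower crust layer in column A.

Take the compensation level at the base of the deeper column (depth z_c below the surface of column A) and equate Σ ρ_i t_i down to z_c; mantle fills any gap and the z_c terms cancel.
Column A: 1.21×2500 + 19.1×2710 + x×2950 + (z_c − 20.31 − x)×3230
Column B: 2.03×0 + 18.4×2890 + 18.5×3050 + (z_c − 2.03 − 36.9)×3230
The z_c×3230 term appears on both sides and cancels. Collect the known terms of each column as K = Σ(ρt)_known − 3230 × (depth of known layers): K_A = 54786 − 3230×20.31 = −10815.3; K_B = 109601 − 3230×(2.03 + 36.9) = −16142.9.
Balance: K_A − x×(3230 − 2950) = K_B, so x = (K_A − K_B)/(3230 − 2950) = 5327.6/280 = 19 km.

19 km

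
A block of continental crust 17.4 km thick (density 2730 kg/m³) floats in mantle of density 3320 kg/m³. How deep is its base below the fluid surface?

14.3 km

Draft d = t ρ_obj/ρ_fluid = 17.4 km × 2730/3320 = 14.3 km.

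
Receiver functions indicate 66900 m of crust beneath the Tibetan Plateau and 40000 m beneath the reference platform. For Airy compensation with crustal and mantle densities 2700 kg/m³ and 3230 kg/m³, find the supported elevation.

Excess crust Δ = 66900 m − 40000 m = 26900 m, split between elevation h and root r with h + r = Δ.
Airy balance ρ_c h = (ρ_m − ρ_c) r gives r = h ρ_c/(ρ_m − ρ_c), so h (1 + ρ_c/(ρ_m − ρ_c)) = Δ, i.e. h = Δ (ρ_m − ρ_c)/ρ_m.
h = 26900 m × 530/3230 = 4410 m.

4410 m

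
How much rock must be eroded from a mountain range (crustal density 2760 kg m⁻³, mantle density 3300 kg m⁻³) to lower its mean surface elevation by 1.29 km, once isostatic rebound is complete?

7.88 km

Net drop Δ = e − u = e − e ρ_c/ρ_m = e (ρ_m − ρ_c)/ρ_m.
e = Δ ρ_m/(ρ_m − ρ_c) = 1.29 km × 3300/540 = 7.88 km.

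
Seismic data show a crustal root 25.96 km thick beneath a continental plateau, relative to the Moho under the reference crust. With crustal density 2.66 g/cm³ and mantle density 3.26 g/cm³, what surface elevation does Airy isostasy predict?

Balancing pressure at the compensation depth: ρ_c h = (ρ_m − ρ_c) r.
h = r (ρ_m − ρ_c) / ρ_c = 25.96 km × (3.26 − 2.66) / 2.66 = 5.86 km.

5.86 km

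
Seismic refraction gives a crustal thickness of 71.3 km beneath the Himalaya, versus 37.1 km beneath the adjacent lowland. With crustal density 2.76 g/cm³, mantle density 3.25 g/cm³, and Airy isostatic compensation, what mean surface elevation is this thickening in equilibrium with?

5.16 km

Excess crust Δ = 71.3 km − 37.1 km = 34.2 km, split between elevation h and root r with h + r = Δ.
Airy balance ρ_c h = (ρ_m − ρ_c) r gives r = h ρ_c/(ρ_m − ρ_c), so h (1 + ρ_c/(ρ_m − ρ_c)) = Δ, i.e. h = Δ (ρ_m − ρ_c)/ρ_m.
h = 34.2 km × 0.49/3.25 = 5.16 km.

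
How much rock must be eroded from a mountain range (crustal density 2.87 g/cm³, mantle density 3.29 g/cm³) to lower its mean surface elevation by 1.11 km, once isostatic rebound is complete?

8.7 km

Net drop Δ = e − u = e − e ρ_c/ρ_m = e (ρ_m − ρ_c)/ρ_m.
e = Δ ρ_m/(ρ_m − ρ_c) = 1.11 km × 3.29/0.42 = 8.7 km.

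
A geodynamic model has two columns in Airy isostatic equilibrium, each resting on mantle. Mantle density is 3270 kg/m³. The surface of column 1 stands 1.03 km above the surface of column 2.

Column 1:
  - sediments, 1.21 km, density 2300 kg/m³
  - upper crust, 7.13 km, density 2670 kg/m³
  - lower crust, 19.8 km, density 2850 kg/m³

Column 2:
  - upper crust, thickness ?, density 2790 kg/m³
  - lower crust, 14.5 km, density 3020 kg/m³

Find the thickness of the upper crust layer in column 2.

14.1 km

Take the compensation level at the base of the deeper column (depth z_c below the surface of column 1) and equate Σ ρ_i t_i down to z_c; mantle fills any gap and the z_c terms cancel.
Column 1: 1.21×2300 + 7.13×2670 + 19.8×2850 + (z_c − 28.14)×3270
Column 2: 1.03×0 + x×2790 + 14.5×3020 + (z_c − 1.03 − 14.5 − x)×3270
The z_c×3270 term appears on both sides and cancels. Collect the known terms of each column as K = Σ(ρt)_known − 3270 × (depth of known layers): K_1 = 78250.1 − 3270×28.14 = −13767.7; K_2 = 43790 − 3270×(1.03 + 14.5) = −6993.1.
Balance: K_1 = K_2 − x×(3270 − 2790), so x = (K_2 − K_1)/(3270 − 2790) = 6774.6/480 = 14.1 km.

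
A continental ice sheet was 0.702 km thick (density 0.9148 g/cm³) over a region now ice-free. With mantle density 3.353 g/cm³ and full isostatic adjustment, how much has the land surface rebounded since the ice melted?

0.192 km

Removing the load lets mantle flow back in; uplift u satisfies ρ_ice t = ρ_m u.
u = t ρ_ice/ρ_m = 0.702 km × 0.9148/3.353 = 0.192 km.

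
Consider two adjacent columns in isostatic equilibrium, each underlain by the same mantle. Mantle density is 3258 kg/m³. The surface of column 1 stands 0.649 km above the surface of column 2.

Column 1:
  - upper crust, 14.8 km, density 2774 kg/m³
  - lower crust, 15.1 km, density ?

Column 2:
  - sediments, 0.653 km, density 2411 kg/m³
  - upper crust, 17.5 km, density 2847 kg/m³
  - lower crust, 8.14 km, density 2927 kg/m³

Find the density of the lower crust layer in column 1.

Take the compensation level at the base of the deeper column (depth z_c below the surface of column 1) and equate Σ ρ_i t_i down to z_c; mantle fills any gap and the z_c terms cancel.
Column 1: 14.8×2774 + 15.1×ρ + (z_c − 29.9)×3258
Column 2: 0.649×0 + 0.653×2411 + 17.5×2847 + 8.14×2927 + (z_c − 0.649 − 26.293)×3258
The z_c×3258 term appears on both sides and cancels. Collect the known terms of each column as K = Σ(ρt)_known − 3258 × (depth of known layers): K_1 = 41055.2 − 3258×29.9 = −56359; K_2 = 75222.663 − 3258×(0.649 + 26.293) = −12554.373.
Balance: K_1 + 15.1×ρ = K_2, so ρ = (K_2 − K_1)/15.1 = 43804.6/15.1 = 2900 kg/m³.

2900 kg/m³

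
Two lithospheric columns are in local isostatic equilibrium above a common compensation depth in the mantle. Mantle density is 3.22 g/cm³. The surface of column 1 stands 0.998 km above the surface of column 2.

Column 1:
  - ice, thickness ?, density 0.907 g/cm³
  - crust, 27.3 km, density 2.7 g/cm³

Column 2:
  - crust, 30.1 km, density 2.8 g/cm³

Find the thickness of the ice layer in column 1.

Take the compensation level at the base of the deeper column (depth z_c below the surface of column 1) and equate Σ ρ_i t_i down to z_c; mantle fills any gap and the z_c terms cancel.
Column 1: x×0.907 + 27.3×2.7 + (z_c − 27.3 − x)×3.22
Column 2: 0.998×0 + 30.1×2.8 + (z_c − 0.998 − 30.1)×3.22
The z_c×3.22 term appears on both sides and cancels. Collect the known terms of each column as K = Σ(ρt)_known − 3.22 × (depth of known layers): K_1 = 73.71 − 3.22×27.3 = −14.196; K_2 = 84.28 − 3.22×(0.998 + 30.1) = −15.85556.
Balance: K_1 − x×(3.22 − 0.907) = K_2, so x = (K_1 − K_2)/(3.22 − 0.907) = 1.65956/2.313 = 0.717 km.

0.717 km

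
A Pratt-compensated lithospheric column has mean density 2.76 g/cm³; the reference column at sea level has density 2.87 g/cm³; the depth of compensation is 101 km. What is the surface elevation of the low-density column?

ρ_ref D = ρ (D + h) → h = D (ρ_ref − ρ)/ρ.
h = 101 km × (2.87 − 2.76)/2.76 = 4.03 km.

4.03 km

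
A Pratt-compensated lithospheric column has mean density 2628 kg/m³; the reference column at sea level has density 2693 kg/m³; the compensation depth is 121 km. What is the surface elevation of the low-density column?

ρ_ref D = ρ (D + h) → h = D (ρ_ref − ρ)/ρ.
h = 121 km × (2693 − 2628)/2628 = 2.99 km.

2.99 km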